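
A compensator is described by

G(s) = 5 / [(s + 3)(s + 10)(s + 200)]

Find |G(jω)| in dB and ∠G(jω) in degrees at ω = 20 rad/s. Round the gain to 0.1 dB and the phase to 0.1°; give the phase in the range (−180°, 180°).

At s = jω = j20:
pole (s+3): 3 + j20 → |·| = √(3²+20²) = √409 ≈ 20.224, ∠ = arctan(20/3) ≈ 81.47°
pole (s+10): 10 + j20 → |·| = √(10²+20²) = √500 ≈ 22.361, ∠ = arctan(20/10) ≈ 63.43°
pole (s+200): 200 + j20 → |·| = √(200²+20²) = √40400 ≈ 201, ∠ = arctan(20/200) ≈ 5.71°
|G| = 5 / 90898 ≈ 5.5007e-05
Gain = 20 log₁₀(5.5007e-05) ≈ -85.19 dB
∠G = 0.00° − 150.61° = -150.61°

-85.2 dB, -150.6°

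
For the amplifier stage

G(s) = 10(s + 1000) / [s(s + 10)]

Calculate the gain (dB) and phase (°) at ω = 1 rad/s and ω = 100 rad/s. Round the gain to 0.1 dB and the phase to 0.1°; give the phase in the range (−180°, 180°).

At s = jω = j1:
zero (s+1000): 1000 + j1 → |·| = √(1000²+1²) = √1000001 ≈ 1000, ∠ = arctan(1/1000) ≈ 0.06°
pole (s+10): 10 + j1 → |·| = √(10²+1²) = √101 ≈ 10.05, ∠ = arctan(1/10) ≈ 5.71°
pole at origin: |s| = 1, ∠ = 90.00° (in denominator)
|G| = 10 · 1000 / 10.05 ≈ 995.02
Gain = 20 log₁₀(995.02) ≈ 59.96 dB
∠G = 0.06° − 95.71° = -95.65°

At s = jω = j100:
zero (s+1000): 1000 + j100 → |·| = √(1000²+100²) = √1010000 ≈ 1005, ∠ = arctan(100/1000) ≈ 5.71°
pole (s+10): 10 + j100 → |·| = √(10²+100²) = √10100 ≈ 100.5, ∠ = arctan(100/10) ≈ 84.29°
pole at origin: |s| = 100, ∠ = 90.00° (in denominator)
|G| = 10 · 1005 / 10050 ≈ 1
Gain = 20 log₁₀(1) ≈ 0.00 dB
∠G = 5.71° − 174.29° = -168.58°

ω = 1: 60.0 dB, -95.7°; ω = 100: 0.0 dB, -168.6°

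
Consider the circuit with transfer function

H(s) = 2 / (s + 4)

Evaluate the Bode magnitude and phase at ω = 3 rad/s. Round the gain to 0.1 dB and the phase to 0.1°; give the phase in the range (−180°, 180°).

-8.0 dB, -36.9°

At s = jω = j3:
pole (s+4): 4 + j3 → |·| = √(4²+3²) = √25 ≈ 5, ∠ = arctan(3/4) ≈ 36.87°
|H| = 2 / 5 ≈ 0.4
Gain = 20 log₁₀(0.4) ≈ -7.96 dB
∠H = 0.00° − 36.87° = -36.87°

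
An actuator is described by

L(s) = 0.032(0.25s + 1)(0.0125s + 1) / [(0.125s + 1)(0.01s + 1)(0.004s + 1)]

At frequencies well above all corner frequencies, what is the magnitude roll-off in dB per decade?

-20 dB/decade

Each pole contributes −20 dB/decade at high frequency; each zero contributes +20 dB/decade.
Net: 2 zero(s) − 3 pole(s) → -20 dB/decade.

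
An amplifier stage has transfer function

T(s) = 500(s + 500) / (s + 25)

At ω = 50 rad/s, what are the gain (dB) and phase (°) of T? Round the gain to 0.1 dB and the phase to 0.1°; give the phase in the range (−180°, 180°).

At s = jω = j50:
zero (s+500): 500 + j50 → |·| = √(500²+50²) = √252500 ≈ 502.49, ∠ = arctan(50/500) ≈ 5.71°
pole (s+25): 25 + j50 → |·| = √(25²+50²) = √3125 ≈ 55.902, ∠ = arctan(50/25) ≈ 63.43°
|T| = 500 · 502.49 / 55.902 ≈ 4494.4
Gain = 20 log₁₀(4494.4) ≈ 73.05 dB
∠T = 5.71° − 63.43° = -57.72°

73.1 dB, -57.7°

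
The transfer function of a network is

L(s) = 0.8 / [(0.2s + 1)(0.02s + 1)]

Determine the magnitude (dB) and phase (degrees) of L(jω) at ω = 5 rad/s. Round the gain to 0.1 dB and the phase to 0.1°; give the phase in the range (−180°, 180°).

-5.0 dB, -50.7°

At ω = 5 rad/s:
pole (1 + j5·0.2) = 1 + j1 → |·| ≈ 1.4142, ∠ ≈ 45.00°
pole (1 + j5·0.02) = 1 + j0.1 → |·| ≈ 1.005, ∠ ≈ 5.71°
|L| = 0.8 · 1 / (1.4142 · 1.005) ≈ 0.56288
Gain = 20 log₁₀(0.56288) ≈ -4.99 dB
∠L = (0°) − (45.00° + 5.71°) = -50.71°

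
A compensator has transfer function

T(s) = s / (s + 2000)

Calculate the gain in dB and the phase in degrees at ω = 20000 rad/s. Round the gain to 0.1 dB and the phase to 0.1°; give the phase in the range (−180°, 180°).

At s = jω = j20000:
zero at origin: s = j20000 → |·| = 20000, ∠ = 90.00°
pole (s+2000): 2000 + j20000 → |·| = √(2000²+20000²) = √404000000 ≈ 20100, ∠ = arctan(20000/2000) ≈ 84.29°
|T| = 1 · 20000 / 20100 ≈ 0.99502
Gain = 20 log₁₀(0.99502) ≈ -0.04 dB
∠T = 90.00° − 84.29° = 5.71°

-0.0 dB, 5.7°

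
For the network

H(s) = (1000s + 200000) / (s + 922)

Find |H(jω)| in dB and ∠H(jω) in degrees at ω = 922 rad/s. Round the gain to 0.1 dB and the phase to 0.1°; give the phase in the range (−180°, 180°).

Substitute s = j922:
Numerator: 1000(j922) + 200000 = 200000 + j922000
Denominator: (j922) + 922 = 922 + j922
|N| = √(200000² + 922000²) ≈ 9.4344e+05, ∠N ≈ 77.76°
|D| = √(922² + 922²) ≈ 1303.9, ∠D ≈ 45.00°
|H| = 9.4344e+05 / 1303.9 ≈ 723.55
Gain = 20 log₁₀(723.55) ≈ 57.19 dB
∠H = 77.76° − 45.00° = 32.76°

57.2 dB, 32.8°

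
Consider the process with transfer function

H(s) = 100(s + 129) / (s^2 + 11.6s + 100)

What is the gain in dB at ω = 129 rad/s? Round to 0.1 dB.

At s = jω = j129:
zero (s+129): 129 + j129 → |·| = √(129²+129²) = √33282 ≈ 182.43, ∠ = arctan(129/129) ≈ 45.00°
quadratic: (j129)² + 11.6·j129 + 100 = -16541 + j1496.4 → |·| ≈ 16609, ∠ ≈ 174.83°
|H| = 100 · 182.43 / 16609 ≈ 1.0984
Gain = 20 log₁₀(1.0984) ≈ 0.82 dB

0.8 dB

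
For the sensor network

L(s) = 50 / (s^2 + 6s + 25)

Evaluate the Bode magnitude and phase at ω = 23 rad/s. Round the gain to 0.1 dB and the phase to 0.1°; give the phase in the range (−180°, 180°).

At s = jω = j23:
quadratic: (j23)² + 6·j23 + 25 = -504 + j138 → |·| ≈ 522.55, ∠ ≈ 164.69°
|L| = 50 / 522.55 ≈ 0.095685
Gain = 20 log₁₀(0.095685) ≈ -20.38 dB
∠L = 0.00° − 164.69° = -164.69°

-20.4 dB, -164.7°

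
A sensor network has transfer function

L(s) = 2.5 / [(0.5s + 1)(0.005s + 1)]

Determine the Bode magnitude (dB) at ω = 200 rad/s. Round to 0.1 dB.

-35.1 dB

At ω = 200 rad/s:
pole (1 + j200·0.5) = 1 + j100 → |·| ≈ 100, ∠ ≈ 89.43°
pole (1 + j200·0.005) = 1 + j1 → |·| ≈ 1.4142, ∠ ≈ 45.00°
|L| = 2.5 · 1 / (100 · 1.4142) ≈ 0.017678
Gain = 20 log₁₀(0.017678) ≈ -35.05 dB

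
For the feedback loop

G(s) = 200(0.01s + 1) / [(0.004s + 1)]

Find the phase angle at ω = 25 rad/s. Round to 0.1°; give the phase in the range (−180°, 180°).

8.3°

At ω = 25 rad/s:
zero (1 + j25·0.01) = 1 + j0.25 → |·| ≈ 1.0308, ∠ ≈ 14.04°
pole (1 + j25·0.004) = 1 + j0.1 → |·| ≈ 1.005, ∠ ≈ 5.71°
∠G = (14.04°) − (5.71°) = 8.33°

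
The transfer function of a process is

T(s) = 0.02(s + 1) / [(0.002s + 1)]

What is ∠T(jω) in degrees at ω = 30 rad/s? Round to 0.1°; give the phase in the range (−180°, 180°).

At ω = 30 rad/s:
zero (1 + j30·1) = 1 + j30 → |·| ≈ 30.017, ∠ ≈ 88.09°
pole (1 + j30·0.002) = 1 + j0.06 → |·| ≈ 1.0018, ∠ ≈ 3.43°
∠T = (88.09°) − (3.43°) = 84.66°

84.7°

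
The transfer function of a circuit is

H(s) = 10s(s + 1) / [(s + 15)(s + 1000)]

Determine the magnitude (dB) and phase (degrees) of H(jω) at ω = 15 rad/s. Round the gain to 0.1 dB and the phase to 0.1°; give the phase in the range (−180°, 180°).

-19.5 dB, 130.3°

At s = jω = j15:
zero (s+1): 1 + j15 → |·| = √(1²+15²) = √226 ≈ 15.033, ∠ = arctan(15/1) ≈ 86.19°
zero at origin: s = j15 → |·| = 15, ∠ = 90.00°
pole (s+15): 15 + j15 → |·| = √(15²+15²) = √450 ≈ 21.213, ∠ = arctan(15/15) ≈ 45.00°
pole (s+1000): 1000 + j15 → |·| = √(1000²+15²) = √1000225 ≈ 1000.1, ∠ = arctan(15/1000) ≈ 0.86°
|H| = 10 · 225.5 / 21215 ≈ 0.10629
Gain = 20 log₁₀(0.10629) ≈ -19.47 dB
∠H = 176.19° − 45.86° = 130.33°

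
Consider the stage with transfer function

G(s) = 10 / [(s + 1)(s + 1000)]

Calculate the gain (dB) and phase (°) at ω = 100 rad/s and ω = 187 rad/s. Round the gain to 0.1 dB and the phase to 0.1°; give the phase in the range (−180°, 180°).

At s = jω = j100:
pole (s+1): 1 + j100 → |·| = √(1²+100²) = √10001 ≈ 100, ∠ = arctan(100/1) ≈ 89.43°
pole (s+1000): 1000 + j100 → |·| = √(1000²+100²) = √1010000 ≈ 1005, ∠ = arctan(100/1000) ≈ 5.71°
|G| = 10 / 1.005e+05 ≈ 9.9502e-05
Gain = 20 log₁₀(9.9502e-05) ≈ -80.04 dB
∠G = 0.00° − 95.14° = -95.14°

At s = jω = j187:
pole (s+1): 1 + j187 → |·| = √(1²+187²) = √34970 ≈ 187, ∠ = arctan(187/1) ≈ 89.69°
pole (s+1000): 1000 + j187 → |·| = √(1000²+187²) = √1034969 ≈ 1017.3, ∠ = arctan(187/1000) ≈ 10.59°
|G| = 10 / 1.9024e+05 ≈ 5.2565e-05
Gain = 20 log₁₀(5.2565e-05) ≈ -85.59 dB
∠G = 0.00° − 100.28° = -100.28°

ω = 100: -80.0 dB, -95.1°; ω = 187: -85.6 dB, -100.3°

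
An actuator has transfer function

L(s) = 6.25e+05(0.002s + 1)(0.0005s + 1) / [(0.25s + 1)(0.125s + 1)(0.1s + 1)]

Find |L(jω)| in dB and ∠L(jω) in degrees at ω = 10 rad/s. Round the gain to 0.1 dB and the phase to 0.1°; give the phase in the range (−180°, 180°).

100.2 dB, -163.1°

At ω = 10 rad/s:
zero (1 + j10·0.002) = 1 + j0.02 → |·| ≈ 1.0002, ∠ ≈ 1.15°
zero (1 + j10·0.0005) = 1 + j0.005 → |·| ≈ 1, ∠ ≈ 0.29°
pole (1 + j10·0.25) = 1 + j2.5 → |·| ≈ 2.6926, ∠ ≈ 68.20°
pole (1 + j10·0.125) = 1 + j1.25 → |·| ≈ 1.6008, ∠ ≈ 51.34°
pole (1 + j10·0.1) = 1 + j1 → |·| ≈ 1.4142, ∠ ≈ 45.00°
|L| = 6.25e+05 · 1.0002 · 1 / (2.6926 · 1.6008 · 1.4142) ≈ 1.0255e+05
Gain = 20 log₁₀(1.0255e+05) ≈ 100.22 dB
∠L = (1.15° + 0.29°) − (68.20° + 51.34° + 45.00°) = -163.10°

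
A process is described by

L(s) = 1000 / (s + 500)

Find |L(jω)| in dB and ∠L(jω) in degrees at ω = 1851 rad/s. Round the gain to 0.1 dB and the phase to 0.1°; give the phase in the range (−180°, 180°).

-5.7 dB, -74.9°

Substitute s = j1851:
Numerator: 1000 = 1000 + j0
Denominator: (j1851) + 500 = 500 + j1851
|N| = √(1000² + 0²) ≈ 1000, ∠N ≈ 0.00°
|D| = √(500² + 1851²) ≈ 1917.3, ∠D ≈ 74.88°
|L| = 1000 / 1917.3 ≈ 0.52157
Gain = 20 log₁₀(0.52157) ≈ -5.65 dB
∠L = 0.00° − 74.88° = -74.88°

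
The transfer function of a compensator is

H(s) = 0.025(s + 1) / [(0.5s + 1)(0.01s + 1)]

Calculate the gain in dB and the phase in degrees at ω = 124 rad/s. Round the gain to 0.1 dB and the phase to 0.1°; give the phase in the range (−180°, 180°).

At ω = 124 rad/s:
zero (1 + j124·1) = 1 + j124 → |·| ≈ 124, ∠ ≈ 89.54°
pole (1 + j124·0.5) = 1 + j62 → |·| ≈ 62.008, ∠ ≈ 89.08°
pole (1 + j124·0.01) = 1 + j1.24 → |·| ≈ 1.593, ∠ ≈ 51.12°
|H| = 0.025 · 124 / (62.008 · 1.593) ≈ 0.031383
Gain = 20 log₁₀(0.031383) ≈ -30.07 dB
∠H = (89.54°) − (89.08° + 51.12°) = -50.66°

-30.1 dB, -50.7°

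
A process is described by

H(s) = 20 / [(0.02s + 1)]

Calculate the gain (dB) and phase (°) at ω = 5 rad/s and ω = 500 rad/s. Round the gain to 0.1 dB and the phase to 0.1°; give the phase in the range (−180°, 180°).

At ω = 5 rad/s:
pole (1 + j5·0.02) = 1 + j0.1 → |·| ≈ 1.005, ∠ ≈ 5.71°
|H| = 20 · 1 / (1.005) ≈ 19.9
Gain = 20 log₁₀(19.9) ≈ 25.98 dB
∠H = (0°) − (5.71°) = -5.71°

At ω = 500 rad/s:
pole (1 + j500·0.02) = 1 + j10 → |·| ≈ 10.05, ∠ ≈ 84.29°
|H| = 20 · 1 / (10.05) ≈ 1.99
Gain = 20 log₁₀(1.99) ≈ 5.98 dB
∠H = (0°) − (84.29°) = -84.29°

ω = 5: 26.0 dB, -5.7°; ω = 500: 6.0 dB, -84.3°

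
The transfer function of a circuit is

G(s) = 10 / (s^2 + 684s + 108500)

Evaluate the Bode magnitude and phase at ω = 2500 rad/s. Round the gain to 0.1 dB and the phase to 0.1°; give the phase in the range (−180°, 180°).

-116.1 dB, -164.4°

Substitute s = j2500:
Numerator: 10 = 10 + j0
Denominator: (j2500)^2 + 684(j2500) + 108500 = -6141500 + j1710000
|N| = √(10² + 0²) ≈ 10, ∠N ≈ 0.00°
|D| = √(6141500² + 1710000²) ≈ 6.3751e+06, ∠D ≈ 164.44°
|G| = 10 / 6.3751e+06 ≈ 1.5686e-06
Gain = 20 log₁₀(1.5686e-06) ≈ -116.09 dB
∠G = 0.00° − 164.44° = -164.44°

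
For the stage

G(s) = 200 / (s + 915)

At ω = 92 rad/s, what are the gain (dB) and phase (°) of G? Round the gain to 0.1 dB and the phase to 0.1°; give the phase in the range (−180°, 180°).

-13.3 dB, -5.7°

Substitute s = j92:
Numerator: 200 = 200 + j0
Denominator: (j92) + 915 = 915 + j92
|N| = √(200² + 0²) ≈ 200, ∠N ≈ 0.00°
|D| = √(915² + 92²) ≈ 919.61, ∠D ≈ 5.74°
|G| = 200 / 919.61 ≈ 0.21748
Gain = 20 log₁₀(0.21748) ≈ -13.25 dB
∠G = 0.00° − 5.74° = -5.74°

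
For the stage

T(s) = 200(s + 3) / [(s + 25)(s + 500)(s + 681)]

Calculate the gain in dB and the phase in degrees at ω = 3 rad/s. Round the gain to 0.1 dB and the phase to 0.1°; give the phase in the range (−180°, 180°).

At s = jω = j3:
zero (s+3): 3 + j3 → |·| = √(3²+3²) = √18 ≈ 4.2426, ∠ = arctan(3/3) ≈ 45.00°
pole (s+25): 25 + j3 → |·| = √(25²+3²) = √634 ≈ 25.179, ∠ = arctan(3/25) ≈ 6.84°
pole (s+500): 500 + j3 → |·| = √(500²+3²) = √250009 ≈ 500.01, ∠ = arctan(3/500) ≈ 0.34°
pole (s+681): 681 + j3 → |·| = √(681²+3²) = √463770 ≈ 681.01, ∠ = arctan(3/681) ≈ 0.25°
|T| = 200 · 4.2426 / 8.5737e+06 ≈ 9.8968e-05
Gain = 20 log₁₀(9.8968e-05) ≈ -80.09 dB
∠T = 45.00° − 7.43° = 37.57°

-80.1 dB, 37.6°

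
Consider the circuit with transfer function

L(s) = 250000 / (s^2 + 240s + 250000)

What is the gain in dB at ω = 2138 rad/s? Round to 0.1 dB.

-24.8 dB

At s = jω = j2138:
quadratic: (j2138)² + 240·j2138 + 250000 = -4321044 + j513120 → |·| ≈ 4.3514e+06, ∠ ≈ 173.23°
|L| = 250000 / 4.3514e+06 ≈ 0.057453
Gain = 20 log₁₀(0.057453) ≈ -24.81 dB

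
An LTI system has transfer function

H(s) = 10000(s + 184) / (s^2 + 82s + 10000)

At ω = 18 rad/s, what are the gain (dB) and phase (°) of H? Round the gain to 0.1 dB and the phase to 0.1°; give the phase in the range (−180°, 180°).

45.5 dB, -3.1°

At s = jω = j18:
zero (s+184): 184 + j18 → |·| = √(184²+18²) = √34180 ≈ 184.88, ∠ = arctan(18/184) ≈ 5.59°
quadratic: (j18)² + 82·j18 + 10000 = 9676 + j1476 → |·| ≈ 9787.9, ∠ ≈ 8.67°
|H| = 10000 · 184.88 / 9787.9 ≈ 188.89
Gain = 20 log₁₀(188.89) ≈ 45.52 dB
∠H = 5.59° − 8.67° = -3.08°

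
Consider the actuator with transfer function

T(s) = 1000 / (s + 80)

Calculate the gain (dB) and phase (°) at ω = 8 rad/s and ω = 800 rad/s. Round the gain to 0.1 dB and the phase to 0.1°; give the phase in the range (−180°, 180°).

ω = 8: 21.9 dB, -5.7°; ω = 800: 1.9 dB, -84.3°

Substitute s = j8:
Numerator: 1000 = 1000 + j0
Denominator: (j8) + 80 = 80 + j8
|N| = √(1000² + 0²) ≈ 1000, ∠N ≈ 0.00°
|D| = √(80² + 8²) ≈ 80.399, ∠D ≈ 5.71°
|T| = 1000 / 80.399 ≈ 12.438
Gain = 20 log₁₀(12.438) ≈ 21.90 dB
∠T = 0.00° − 5.71° = -5.71°

Substitute s = j800:
Numerator: 1000 = 1000 + j0
Denominator: (j800) + 80 = 80 + j800
|N| = √(1000² + 0²) ≈ 1000, ∠N ≈ 0.00°
|D| = √(80² + 800²) ≈ 803.99, ∠D ≈ 84.29°
|T| = 1000 / 803.99 ≈ 1.2438
Gain = 20 log₁₀(1.2438) ≈ 1.90 dB
∠T = 0.00° − 84.29° = -84.29°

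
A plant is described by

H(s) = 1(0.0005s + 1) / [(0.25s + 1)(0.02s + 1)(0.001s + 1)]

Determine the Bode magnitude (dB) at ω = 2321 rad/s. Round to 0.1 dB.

-93.0 dB

At ω = 2321 rad/s:
zero (1 + j2321·0.0005) = 1 + j1.1605 → |·| ≈ 1.5319, ∠ ≈ 49.25°
pole (1 + j2321·0.25) = 1 + j580.25 → |·| ≈ 580.25, ∠ ≈ 89.90°
pole (1 + j2321·0.02) = 1 + j46.42 → |·| ≈ 46.431, ∠ ≈ 88.77°
pole (1 + j2321·0.001) = 1 + j2.321 → |·| ≈ 2.5273, ∠ ≈ 66.69°
|H| = 1 · 1.5319 / (580.25 · 46.431 · 2.5273) ≈ 2.2498e-05
Gain = 20 log₁₀(2.2498e-05) ≈ -92.96 dB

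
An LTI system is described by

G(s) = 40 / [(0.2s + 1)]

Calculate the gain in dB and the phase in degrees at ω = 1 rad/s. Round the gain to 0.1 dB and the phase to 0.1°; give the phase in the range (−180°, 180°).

31.9 dB, -11.3°

At ω = 1 rad/s:
pole (1 + j1·0.2) = 1 + j0.2 → |·| ≈ 1.0198, ∠ ≈ 11.31°
|G| = 40 · 1 / (1.0198) ≈ 39.223
Gain = 20 log₁₀(39.223) ≈ 31.87 dB
∠G = (0°) − (11.31°) = -11.31°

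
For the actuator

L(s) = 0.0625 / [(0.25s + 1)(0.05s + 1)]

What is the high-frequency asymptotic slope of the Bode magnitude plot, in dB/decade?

Each pole contributes −20 dB/decade at high frequency; each zero contributes +20 dB/decade.
Net: 0 zero(s) − 2 pole(s) → -40 dB/decade.

-40 dB/decade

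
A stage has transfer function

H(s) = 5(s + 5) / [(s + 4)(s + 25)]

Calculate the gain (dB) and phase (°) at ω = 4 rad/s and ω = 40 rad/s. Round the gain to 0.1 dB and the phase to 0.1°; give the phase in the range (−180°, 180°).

ω = 4: -13.0 dB, -15.4°; ω = 40: -19.5 dB, -59.4°

At s = jω = j4:
zero (s+5): 5 + j4 → |·| = √(5²+4²) = √41 ≈ 6.4031, ∠ = arctan(4/5) ≈ 38.66°
pole (s+4): 4 + j4 → |·| = √(4²+4²) = √32 ≈ 5.6569, ∠ = arctan(4/4) ≈ 45.00°
pole (s+25): 25 + j4 → |·| = √(25²+4²) = √641 ≈ 25.318, ∠ = arctan(4/25) ≈ 9.09°
|H| = 5 · 6.4031 / 143.22 ≈ 0.22354
Gain = 20 log₁₀(0.22354) ≈ -13.01 dB
∠H = 38.66° − 54.09° = -15.43°

At s = jω = j40:
zero (s+5): 5 + j40 → |·| = √(5²+40²) = √1625 ≈ 40.311, ∠ = arctan(40/5) ≈ 82.87°
pole (s+4): 4 + j40 → |·| = √(4²+40²) = √1616 ≈ 40.2, ∠ = arctan(40/4) ≈ 84.29°
pole (s+25): 25 + j40 → |·| = √(25²+40²) = √2225 ≈ 47.17, ∠ = arctan(40/25) ≈ 57.99°
|H| = 5 · 40.311 / 1896.2 ≈ 0.10629
Gain = 20 log₁₀(0.10629) ≈ -19.47 dB
∠H = 82.87° − 142.28° = -59.41°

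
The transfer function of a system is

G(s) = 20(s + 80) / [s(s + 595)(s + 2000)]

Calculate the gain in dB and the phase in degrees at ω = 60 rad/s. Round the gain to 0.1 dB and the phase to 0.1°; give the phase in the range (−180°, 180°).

-91.1 dB, -60.6°

At s = jω = j60:
zero (s+80): 80 + j60 → |·| = √(80²+60²) = √10000 ≈ 100, ∠ = arctan(60/80) ≈ 36.87°
pole (s+595): 595 + j60 → |·| = √(595²+60²) = √357625 ≈ 598.02, ∠ = arctan(60/595) ≈ 5.76°
pole (s+2000): 2000 + j60 → |·| = √(2000²+60²) = √4003600 ≈ 2000.9, ∠ = arctan(60/2000) ≈ 1.72°
pole at origin: |s| = 60, ∠ = 90.00° (in denominator)
|G| = 20 · 100 / 7.1795e+07 ≈ 2.7857e-05
Gain = 20 log₁₀(2.7857e-05) ≈ -91.10 dB
∠G = 36.87° − 97.48° = -60.61°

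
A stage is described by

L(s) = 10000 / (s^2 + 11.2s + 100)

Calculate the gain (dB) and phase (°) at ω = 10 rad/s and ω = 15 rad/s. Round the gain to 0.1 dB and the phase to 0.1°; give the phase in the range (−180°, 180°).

At s = jω = j10:
quadratic: (j10)² + 11.2·j10 + 100 = 0 + j112 → |·| ≈ 112, ∠ ≈ 90.00°
|L| = 10000 / 112 ≈ 89.286
Gain = 20 log₁₀(89.286) ≈ 39.02 dB
∠L = 0.00° − 90.00° = -90.00°

At s = jω = j15:
quadratic: (j15)² + 11.2·j15 + 100 = -125 + j168 → |·| ≈ 209.4, ∠ ≈ 126.65°
|L| = 10000 / 209.4 ≈ 47.755
Gain = 20 log₁₀(47.755) ≈ 33.58 dB
∠L = 0.00° − 126.65° = -126.65°

ω = 10: 39.0 dB, -90.0°; ω = 15: 33.6 dB, -126.7°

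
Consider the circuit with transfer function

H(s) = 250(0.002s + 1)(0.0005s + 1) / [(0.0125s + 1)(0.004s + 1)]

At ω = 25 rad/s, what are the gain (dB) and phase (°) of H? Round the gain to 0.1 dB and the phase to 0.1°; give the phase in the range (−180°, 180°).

At ω = 25 rad/s:
zero (1 + j25·0.002) = 1 + j0.05 → |·| ≈ 1.0012, ∠ ≈ 2.86°
zero (1 + j25·0.0005) = 1 + j0.0125 → |·| ≈ 1.0001, ∠ ≈ 0.72°
pole (1 + j25·0.0125) = 1 + j0.3125 → |·| ≈ 1.0477, ∠ ≈ 17.35°
pole (1 + j25·0.004) = 1 + j0.1 → |·| ≈ 1.005, ∠ ≈ 5.71°
|H| = 250 · 1.0012 · 1.0001 / (1.0477 · 1.005) ≈ 237.74
Gain = 20 log₁₀(237.74) ≈ 47.52 dB
∠H = (2.86° + 0.72°) − (17.35° + 5.71°) = -19.48°

47.5 dB, -19.5°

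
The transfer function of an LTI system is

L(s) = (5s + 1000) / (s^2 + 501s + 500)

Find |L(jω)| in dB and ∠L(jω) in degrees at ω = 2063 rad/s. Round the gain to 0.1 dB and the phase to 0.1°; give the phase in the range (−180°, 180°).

Substitute s = j2063:
Numerator: 5(j2063) + 1000 = 1000 + j10315
Denominator: (j2063)^2 + 501(j2063) + 500 = -4255469 + j1033563
|N| = √(1000² + 10315²) ≈ 10363, ∠N ≈ 84.46°
|D| = √(4255469² + 1033563²) ≈ 4.3792e+06, ∠D ≈ 166.35°
|L| = 10363 / 4.3792e+06 ≈ 0.0023664
Gain = 20 log₁₀(0.0023664) ≈ -52.52 dB
∠L = 84.46° − 166.35° = -81.89°

-52.5 dB, -81.9°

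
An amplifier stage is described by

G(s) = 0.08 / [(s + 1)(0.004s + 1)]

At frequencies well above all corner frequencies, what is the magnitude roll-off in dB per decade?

Each pole contributes −20 dB/decade at high frequency; each zero contributes +20 dB/decade.
Net: 0 zero(s) − 2 pole(s) → -40 dB/decade.

-40 dB/decade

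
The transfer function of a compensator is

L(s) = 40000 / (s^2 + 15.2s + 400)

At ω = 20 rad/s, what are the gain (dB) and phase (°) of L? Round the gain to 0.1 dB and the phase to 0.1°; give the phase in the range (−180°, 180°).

42.4 dB, -90.0°

At s = jω = j20:
quadratic: (j20)² + 15.2·j20 + 400 = 0 + j304 → |·| ≈ 304, ∠ ≈ 90.00°
|L| = 40000 / 304 ≈ 131.58
Gain = 20 log₁₀(131.58) ≈ 42.38 dB
∠L = 0.00° − 90.00° = -90.00°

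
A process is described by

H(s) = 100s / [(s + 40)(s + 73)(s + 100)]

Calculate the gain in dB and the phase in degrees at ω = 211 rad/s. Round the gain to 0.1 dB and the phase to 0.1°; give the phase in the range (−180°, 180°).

-54.5 dB, -124.8°

At s = jω = j211:
zero at origin: s = j211 → |·| = 211, ∠ = 90.00°
pole (s+40): 40 + j211 → |·| = √(40²+211²) = √46121 ≈ 214.76, ∠ = arctan(211/40) ≈ 79.27°
pole (s+73): 73 + j211 → |·| = √(73²+211²) = √49850 ≈ 223.27, ∠ = arctan(211/73) ≈ 70.92°
pole (s+100): 100 + j211 → |·| = √(100²+211²) = √54521 ≈ 233.5, ∠ = arctan(211/100) ≈ 64.64°
|H| = 100 · 211 / 1.1196e+07 ≈ 0.0018846
Gain = 20 log₁₀(0.0018846) ≈ -54.50 dB
∠H = 90.00° − 214.83° = -124.83°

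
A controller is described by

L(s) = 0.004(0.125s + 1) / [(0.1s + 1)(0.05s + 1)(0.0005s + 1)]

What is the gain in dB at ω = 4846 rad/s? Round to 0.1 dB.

At ω = 4846 rad/s:
zero (1 + j4846·0.125) = 1 + j605.75 → |·| ≈ 605.75, ∠ ≈ 89.91°
pole (1 + j4846·0.1) = 1 + j484.6 → |·| ≈ 484.6, ∠ ≈ 89.88°
pole (1 + j4846·0.05) = 1 + j242.3 → |·| ≈ 242.3, ∠ ≈ 89.76°
pole (1 + j4846·0.0005) = 1 + j2.423 → |·| ≈ 2.6212, ∠ ≈ 67.57°
|L| = 0.004 · 605.75 / (484.6 · 242.3 · 2.6212) ≈ 7.8726e-06
Gain = 20 log₁₀(7.8726e-06) ≈ -102.08 dB

-102.1 dB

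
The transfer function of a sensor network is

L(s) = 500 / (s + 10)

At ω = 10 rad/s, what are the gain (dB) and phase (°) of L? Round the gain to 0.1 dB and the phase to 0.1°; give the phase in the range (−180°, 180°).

At s = jω = j10:
pole (s+10): 10 + j10 → |·| = √(10²+10²) = √200 ≈ 14.142, ∠ = arctan(10/10) ≈ 45.00°
|L| = 500 / 14.142 ≈ 35.356
Gain = 20 log₁₀(35.356) ≈ 30.97 dB
∠L = 0.00° − 45.00° = -45.00°

31.0 dB, -45.0°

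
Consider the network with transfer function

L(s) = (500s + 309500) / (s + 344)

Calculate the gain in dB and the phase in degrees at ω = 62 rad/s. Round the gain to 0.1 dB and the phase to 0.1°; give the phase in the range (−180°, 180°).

59.0 dB, -4.5°

Substitute s = j62:
Numerator: 500(j62) + 309500 = 309500 + j31000
Denominator: (j62) + 344 = 344 + j62
|N| = √(309500² + 31000²) ≈ 3.1105e+05, ∠N ≈ 5.72°
|D| = √(344² + 62²) ≈ 349.54, ∠D ≈ 10.22°
|L| = 3.1105e+05 / 349.54 ≈ 889.88
Gain = 20 log₁₀(889.88) ≈ 58.99 dB
∠L = 5.72° − 10.22° = -4.50°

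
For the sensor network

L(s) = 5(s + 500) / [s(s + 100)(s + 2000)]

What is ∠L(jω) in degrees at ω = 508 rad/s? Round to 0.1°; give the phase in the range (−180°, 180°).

At s = jω = j508:
zero (s+500): 500 + j508 → |·| = √(500²+508²) = √508064 ≈ 712.79, ∠ = arctan(508/500) ≈ 45.45°
pole (s+100): 100 + j508 → |·| = √(100²+508²) = √268064 ≈ 517.75, ∠ = arctan(508/100) ≈ 78.86°
pole (s+2000): 2000 + j508 → |·| = √(2000²+508²) = √4258064 ≈ 2063.5, ∠ = arctan(508/2000) ≈ 14.25°
pole at origin: |s| = 508, ∠ = 90.00° (in denominator)
∠L = 45.45° − 183.11° = -137.66°

-137.7°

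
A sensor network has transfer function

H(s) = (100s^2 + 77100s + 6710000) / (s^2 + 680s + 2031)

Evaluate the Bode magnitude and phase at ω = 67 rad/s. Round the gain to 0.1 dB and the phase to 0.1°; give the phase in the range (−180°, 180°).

45.0 dB, -53.6°

Substitute s = j67:
Numerator: 100(j67)^2 + 77100(j67) + 6710000 = 6261100 + j5165700
Denominator: (j67)^2 + 680(j67) + 2031 = -2458 + j45560
|N| = √(6261100² + 5165700²) ≈ 8.117e+06, ∠N ≈ 39.52°
|D| = √(2458² + 45560²) ≈ 45626, ∠D ≈ 93.09°
|H| = 8.117e+06 / 45626 ≈ 177.9
Gain = 20 log₁₀(177.9) ≈ 45.00 dB
∠H = 39.52° − 93.09° = -53.57°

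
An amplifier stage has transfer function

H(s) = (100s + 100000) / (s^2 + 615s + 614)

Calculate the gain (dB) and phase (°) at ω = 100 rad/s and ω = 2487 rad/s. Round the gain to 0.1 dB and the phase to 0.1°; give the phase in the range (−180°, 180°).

Substitute s = j100:
Numerator: 100(j100) + 100000 = 100000 + j10000
Denominator: (j100)^2 + 615(j100) + 614 = -9386 + j61500
|N| = √(100000² + 10000²) ≈ 1.005e+05, ∠N ≈ 5.71°
|D| = √(9386² + 61500²) ≈ 62212, ∠D ≈ 98.68°
|H| = 1.005e+05 / 62212 ≈ 1.6154
Gain = 20 log₁₀(1.6154) ≈ 4.17 dB
∠H = 5.71° − 98.68° = -92.97°

Substitute s = j2487:
Numerator: 100(j2487) + 100000 = 100000 + j248700
Denominator: (j2487)^2 + 615(j2487) + 614 = -6184555 + j1529505
|N| = √(100000² + 248700²) ≈ 2.6805e+05, ∠N ≈ 68.10°
|D| = √(6184555² + 1529505²) ≈ 6.3709e+06, ∠D ≈ 166.11°
|H| = 2.6805e+05 / 6.3709e+06 ≈ 0.042074
Gain = 20 log₁₀(0.042074) ≈ -27.52 dB
∠H = 68.10° − 166.11° = -98.01°

ω = 100: 4.2 dB, -93.0°; ω = 2487: -27.5 dB, -98.0°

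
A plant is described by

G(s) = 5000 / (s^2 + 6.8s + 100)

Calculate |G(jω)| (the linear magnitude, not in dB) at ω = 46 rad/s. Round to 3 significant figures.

2.45

At s = jω = j46:
quadratic: (j46)² + 6.8·j46 + 100 = -2016 + j312.8 → |·| ≈ 2040.1, ∠ ≈ 171.18°
|G| = 5000 / 2040.1 ≈ 2.4509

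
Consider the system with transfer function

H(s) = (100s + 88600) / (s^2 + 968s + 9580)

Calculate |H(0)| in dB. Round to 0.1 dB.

H(0) = 88600 / 9580 ≈ 9.2484
20 log₁₀(9.2484) ≈ 19.32 dB

19.3 dB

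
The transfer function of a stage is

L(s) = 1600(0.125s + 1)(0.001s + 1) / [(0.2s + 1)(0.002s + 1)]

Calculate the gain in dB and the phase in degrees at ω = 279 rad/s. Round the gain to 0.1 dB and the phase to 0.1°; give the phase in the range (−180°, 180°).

59.2 dB, -14.2°

At ω = 279 rad/s:
zero (1 + j279·0.125) = 1 + j34.875 → |·| ≈ 34.889, ∠ ≈ 88.36°
zero (1 + j279·0.001) = 1 + j0.279 → |·| ≈ 1.0382, ∠ ≈ 15.59°
pole (1 + j279·0.2) = 1 + j55.8 → |·| ≈ 55.809, ∠ ≈ 88.97°
pole (1 + j279·0.002) = 1 + j0.558 → |·| ≈ 1.1451, ∠ ≈ 29.16°
|L| = 1600 · 34.889 · 1.0382 / (55.809 · 1.1451) ≈ 906.86
Gain = 20 log₁₀(906.86) ≈ 59.15 dB
∠L = (88.36° + 15.59°) − (88.97° + 29.16°) = -14.18°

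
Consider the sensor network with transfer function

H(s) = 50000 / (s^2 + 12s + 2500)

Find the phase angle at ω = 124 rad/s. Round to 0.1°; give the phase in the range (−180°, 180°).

At s = jω = j124:
quadratic: (j124)² + 12·j124 + 2500 = -12876 + j1488 → |·| ≈ 12962, ∠ ≈ 173.41°
∠H = 0.00° − 173.41° = -173.41°

-173.4°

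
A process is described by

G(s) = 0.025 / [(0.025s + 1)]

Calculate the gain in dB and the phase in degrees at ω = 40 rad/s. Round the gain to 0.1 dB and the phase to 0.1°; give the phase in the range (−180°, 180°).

-35.1 dB, -45.0°

At ω = 40 rad/s:
pole (1 + j40·0.025) = 1 + j1 → |·| ≈ 1.4142, ∠ ≈ 45.00°
|G| = 0.025 · 1 / (1.4142) ≈ 0.017678
Gain = 20 log₁₀(0.017678) ≈ -35.05 dB
∠G = (0°) − (45.00°) = -45.00°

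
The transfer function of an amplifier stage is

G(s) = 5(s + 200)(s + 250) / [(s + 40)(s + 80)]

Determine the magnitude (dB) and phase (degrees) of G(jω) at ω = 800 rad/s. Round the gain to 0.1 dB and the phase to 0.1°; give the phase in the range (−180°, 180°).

At s = jω = j800:
zero (s+200): 200 + j800 → |·| = √(200²+800²) = √680000 ≈ 824.62, ∠ = arctan(800/200) ≈ 75.96°
zero (s+250): 250 + j800 → |·| = √(250²+800²) = √702500 ≈ 838.15, ∠ = arctan(800/250) ≈ 72.65°
pole (s+40): 40 + j800 → |·| = √(40²+800²) = √641600 ≈ 801, ∠ = arctan(800/40) ≈ 87.14°
pole (s+80): 80 + j800 → |·| = √(80²+800²) = √646400 ≈ 803.99, ∠ = arctan(800/80) ≈ 84.29°
|G| = 5 · 6.9116e+05 / 6.44e+05 ≈ 5.3661
Gain = 20 log₁₀(5.3661) ≈ 14.59 dB
∠G = 148.61° − 171.43° = -22.82°

14.6 dB, -22.8°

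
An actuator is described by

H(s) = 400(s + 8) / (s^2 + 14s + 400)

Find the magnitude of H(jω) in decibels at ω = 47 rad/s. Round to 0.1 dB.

At s = jω = j47:
zero (s+8): 8 + j47 → |·| = √(8²+47²) = √2273 ≈ 47.676, ∠ = arctan(47/8) ≈ 80.34°
quadratic: (j47)² + 14·j47 + 400 = -1809 + j658 → |·| ≈ 1925, ∠ ≈ 160.01°
|H| = 400 · 47.676 / 1925 ≈ 9.9067
Gain = 20 log₁₀(9.9067) ≈ 19.92 dB

19.9 dB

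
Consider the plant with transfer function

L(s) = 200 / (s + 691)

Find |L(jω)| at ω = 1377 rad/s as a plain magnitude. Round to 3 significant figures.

0.130

At s = jω = j1377:
pole (s+691): 691 + j1377 → |·| = √(691²+1377²) = √2373610 ≈ 1540.7, ∠ = arctan(1377/691) ≈ 63.35°
|L| = 200 / 1540.7 ≈ 0.12981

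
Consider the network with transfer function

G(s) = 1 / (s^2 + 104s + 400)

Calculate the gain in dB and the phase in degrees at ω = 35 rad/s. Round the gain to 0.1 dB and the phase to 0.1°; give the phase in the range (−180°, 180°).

-71.4 dB, -102.8°

Substitute s = j35:
Numerator: 1 = 1 + j0
Denominator: (j35)^2 + 104(j35) + 400 = -825 + j3640
|N| = √(1² + 0²) ≈ 1, ∠N ≈ 0.00°
|D| = √(825² + 3640²) ≈ 3732.3, ∠D ≈ 102.77°
|G| = 1 / 3732.3 ≈ 0.00026793
Gain = 20 log₁₀(0.00026793) ≈ -71.44 dB
∠G = 0.00° − 102.77° = -102.77°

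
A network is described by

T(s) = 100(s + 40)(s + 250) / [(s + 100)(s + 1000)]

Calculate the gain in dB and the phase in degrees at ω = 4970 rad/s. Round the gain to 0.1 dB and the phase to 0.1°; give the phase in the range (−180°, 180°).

At s = jω = j4970:
zero (s+40): 40 + j4970 → |·| = √(40²+4970²) = √24702500 ≈ 4970.2, ∠ = arctan(4970/40) ≈ 89.54°
zero (s+250): 250 + j4970 → |·| = √(250²+4970²) = √24763400 ≈ 4976.3, ∠ = arctan(4970/250) ≈ 87.12°
pole (s+100): 100 + j4970 → |·| = √(100²+4970²) = √24710900 ≈ 4971, ∠ = arctan(4970/100) ≈ 88.85°
pole (s+1000): 1000 + j4970 → |·| = √(1000²+4970²) = √25700900 ≈ 5069.6, ∠ = arctan(4970/1000) ≈ 78.62°
|T| = 100 · 2.4733e+07 / 2.5201e+07 ≈ 98.143
Gain = 20 log₁₀(98.143) ≈ 39.84 dB
∠T = 176.66° − 167.47° = 9.19°

39.8 dB, 9.2°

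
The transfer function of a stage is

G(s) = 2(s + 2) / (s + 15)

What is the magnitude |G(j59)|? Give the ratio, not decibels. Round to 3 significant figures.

At s = jω = j59:
zero (s+2): 2 + j59 → |·| = √(2²+59²) = √3485 ≈ 59.034, ∠ = arctan(59/2) ≈ 88.06°
pole (s+15): 15 + j59 → |·| = √(15²+59²) = √3706 ≈ 60.877, ∠ = arctan(59/15) ≈ 75.74°
|G| = 2 · 59.034 / 60.877 ≈ 1.9395

1.94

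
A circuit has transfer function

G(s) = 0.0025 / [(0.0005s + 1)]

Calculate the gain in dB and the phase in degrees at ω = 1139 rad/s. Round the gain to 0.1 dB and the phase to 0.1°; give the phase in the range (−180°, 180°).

At ω = 1139 rad/s:
pole (1 + j1139·0.0005) = 1 + j0.5695 → |·| ≈ 1.1508, ∠ ≈ 29.66°
|G| = 0.0025 · 1 / (1.1508) ≈ 0.0021724
Gain = 20 log₁₀(0.0021724) ≈ -53.26 dB
∠G = (0°) − (29.66°) = -29.66°

-53.3 dB, -29.7°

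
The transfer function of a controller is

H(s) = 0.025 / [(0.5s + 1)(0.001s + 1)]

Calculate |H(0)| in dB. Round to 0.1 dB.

-32.0 dB

H(0) = 0.025 · 1 / 1 = 0.025
20 log₁₀(0.025) ≈ -32.04 dB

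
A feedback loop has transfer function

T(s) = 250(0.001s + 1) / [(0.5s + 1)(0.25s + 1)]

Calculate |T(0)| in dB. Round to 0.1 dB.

T(0) = 250 · 1 / 1 = 250
20 log₁₀(250) ≈ 47.96 dB

48.0 dB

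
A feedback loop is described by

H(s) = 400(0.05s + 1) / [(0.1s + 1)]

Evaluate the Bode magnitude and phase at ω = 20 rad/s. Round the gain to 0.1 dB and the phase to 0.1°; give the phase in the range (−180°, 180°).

48.1 dB, -18.4°

At ω = 20 rad/s:
zero (1 + j20·0.05) = 1 + j1 → |·| ≈ 1.4142, ∠ ≈ 45.00°
pole (1 + j20·0.1) = 1 + j2 → |·| ≈ 2.2361, ∠ ≈ 63.43°
|H| = 400 · 1.4142 / (2.2361) ≈ 252.98
Gain = 20 log₁₀(252.98) ≈ 48.06 dB
∠H = (45.00°) − (63.43°) = -18.43°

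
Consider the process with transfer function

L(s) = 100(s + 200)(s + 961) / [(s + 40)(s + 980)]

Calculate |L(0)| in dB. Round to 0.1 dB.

53.8 dB

L(0) = 100·200·961 / (40·980) ≈ 490.31
20 log₁₀(490.31) ≈ 53.81 dB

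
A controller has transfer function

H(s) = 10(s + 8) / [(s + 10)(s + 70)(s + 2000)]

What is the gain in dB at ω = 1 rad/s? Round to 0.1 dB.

-84.8 dB

At s = jω = j1:
zero (s+8): 8 + j1 → |·| = √(8²+1²) = √65 ≈ 8.0623, ∠ = arctan(1/8) ≈ 7.13°
pole (s+10): 10 + j1 → |·| = √(10²+1²) = √101 ≈ 10.05, ∠ = arctan(1/10) ≈ 5.71°
pole (s+70): 70 + j1 → |·| = √(70²+1²) = √4901 ≈ 70.007, ∠ = arctan(1/70) ≈ 0.82°
pole (s+2000): 2000 + j1 → |·| = √(2000²+1²) = √4000001 ≈ 2000, ∠ = arctan(1/2000) ≈ 0.03°
|H| = 10 · 8.0623 / 1.4071e+06 ≈ 5.7297e-05
Gain = 20 log₁₀(5.7297e-05) ≈ -84.84 dB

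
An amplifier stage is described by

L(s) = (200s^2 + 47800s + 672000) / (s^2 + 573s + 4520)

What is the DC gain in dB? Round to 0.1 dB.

43.4 dB

L(0) = 672000 / 4520 ≈ 148.67
20 log₁₀(148.67) ≈ 43.44 dB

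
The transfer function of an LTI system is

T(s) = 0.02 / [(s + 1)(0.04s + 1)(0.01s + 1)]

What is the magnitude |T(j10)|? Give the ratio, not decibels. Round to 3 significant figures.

0.00184

At ω = 10 rad/s:
pole (1 + j10·1) = 1 + j10 → |·| ≈ 10.05, ∠ ≈ 84.29°
pole (1 + j10·0.04) = 1 + j0.4 → |·| ≈ 1.077, ∠ ≈ 21.80°
pole (1 + j10·0.01) = 1 + j0.1 → |·| ≈ 1.005, ∠ ≈ 5.71°
|T| = 0.02 · 1 / (10.05 · 1.077 · 1.005) ≈ 0.0018386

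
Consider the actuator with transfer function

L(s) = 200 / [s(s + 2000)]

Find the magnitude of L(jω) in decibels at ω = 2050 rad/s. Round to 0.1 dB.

-89.4 dB

At s = jω = j2050:
pole (s+2000): 2000 + j2050 → |·| = √(2000²+2050²) = √8202500 ≈ 2864, ∠ = arctan(2050/2000) ≈ 45.71°
pole at origin: |s| = 2050, ∠ = 90.00° (in denominator)
|L| = 200 / 5.8712e+06 ≈ 3.4065e-05
Gain = 20 log₁₀(3.4065e-05) ≈ -89.35 dB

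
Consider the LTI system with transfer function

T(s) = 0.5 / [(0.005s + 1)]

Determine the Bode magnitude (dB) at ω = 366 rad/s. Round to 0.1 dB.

At ω = 366 rad/s:
pole (1 + j366·0.005) = 1 + j1.83 → |·| ≈ 2.0854, ∠ ≈ 61.35°
|T| = 0.5 · 1 / (2.0854) ≈ 0.23976
Gain = 20 log₁₀(0.23976) ≈ -12.40 dB

-12.4 dB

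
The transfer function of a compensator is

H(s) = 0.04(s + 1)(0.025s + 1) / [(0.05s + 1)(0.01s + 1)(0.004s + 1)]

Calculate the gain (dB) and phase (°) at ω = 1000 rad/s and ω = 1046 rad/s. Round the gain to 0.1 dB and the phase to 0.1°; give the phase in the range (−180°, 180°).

At ω = 1000 rad/s:
zero (1 + j1000·1) = 1 + j1000 → |·| ≈ 1000, ∠ ≈ 89.94°
zero (1 + j1000·0.025) = 1 + j25 → |·| ≈ 25.02, ∠ ≈ 87.71°
pole (1 + j1000·0.05) = 1 + j50 → |·| ≈ 50.01, ∠ ≈ 88.85°
pole (1 + j1000·0.01) = 1 + j10 → |·| ≈ 10.05, ∠ ≈ 84.29°
pole (1 + j1000·0.004) = 1 + j4 → |·| ≈ 4.1231, ∠ ≈ 75.96°
|H| = 0.04 · 1000 · 25.02 / (50.01 · 10.05 · 4.1231) ≈ 0.48295
Gain = 20 log₁₀(0.48295) ≈ -6.32 dB
∠H = (89.94° + 87.71°) − (88.85° + 84.29° + 75.96°) = -71.45°

At ω = 1046 rad/s:
zero (1 + j1046·1) = 1 + j1046 → |·| ≈ 1046, ∠ ≈ 89.95°
zero (1 + j1046·0.025) = 1 + j26.15 → |·| ≈ 26.169, ∠ ≈ 87.81°
pole (1 + j1046·0.05) = 1 + j52.3 → |·| ≈ 52.31, ∠ ≈ 88.90°
pole (1 + j1046·0.01) = 1 + j10.46 → |·| ≈ 10.508, ∠ ≈ 84.54°
pole (1 + j1046·0.004) = 1 + j4.184 → |·| ≈ 4.3018, ∠ ≈ 76.56°
|H| = 0.04 · 1046 · 26.169 / (52.31 · 10.508 · 4.3018) ≈ 0.46305
Gain = 20 log₁₀(0.46305) ≈ -6.69 dB
∠H = (89.95° + 87.81°) − (88.90° + 84.54° + 76.56°) = -72.24°

ω = 1000: -6.3 dB, -71.5°; ω = 1046: -6.7 dB, -72.2°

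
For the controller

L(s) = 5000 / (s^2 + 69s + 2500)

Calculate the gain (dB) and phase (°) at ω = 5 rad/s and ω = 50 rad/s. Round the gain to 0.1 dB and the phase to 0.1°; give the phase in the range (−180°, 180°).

At s = jω = j5:
quadratic: (j5)² + 69·j5 + 2500 = 2475 + j345 → |·| ≈ 2498.9, ∠ ≈ 7.94°
|L| = 5000 / 2498.9 ≈ 2.0009
Gain = 20 log₁₀(2.0009) ≈ 6.02 dB
∠L = 0.00° − 7.94° = -7.94°

At s = jω = j50:
quadratic: (j50)² + 69·j50 + 2500 = 0 + j3450 → |·| ≈ 3450, ∠ ≈ 90.00°
|L| = 5000 / 3450 ≈ 1.4493
Gain = 20 log₁₀(1.4493) ≈ 3.22 dB
∠L = 0.00° − 90.00° = -90.00°

ω = 5: 6.0 dB, -7.9°; ω = 50: 3.2 dB, -90.0°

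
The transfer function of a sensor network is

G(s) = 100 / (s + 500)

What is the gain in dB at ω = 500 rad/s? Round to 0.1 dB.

-17.0 dB

At s = jω = j500:
pole (s+500): 500 + j500 → |·| = √(500²+500²) = √500000 ≈ 707.11, ∠ = arctan(500/500) ≈ 45.00°
|G| = 100 / 707.11 ≈ 0.14142
Gain = 20 log₁₀(0.14142) ≈ -16.99 dB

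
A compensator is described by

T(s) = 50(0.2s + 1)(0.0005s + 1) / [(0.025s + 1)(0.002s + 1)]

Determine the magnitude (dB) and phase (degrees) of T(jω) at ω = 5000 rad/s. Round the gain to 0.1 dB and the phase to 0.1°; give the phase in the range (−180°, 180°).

At ω = 5000 rad/s:
zero (1 + j5000·0.2) = 1 + j1000 → |·| ≈ 1000, ∠ ≈ 89.94°
zero (1 + j5000·0.0005) = 1 + j2.5 → |·| ≈ 2.6926, ∠ ≈ 68.20°
pole (1 + j5000·0.025) = 1 + j125 → |·| ≈ 125, ∠ ≈ 89.54°
pole (1 + j5000·0.002) = 1 + j10 → |·| ≈ 10.05, ∠ ≈ 84.29°
|T| = 50 · 1000 · 2.6926 / (125 · 10.05) ≈ 107.17
Gain = 20 log₁₀(107.17) ≈ 40.60 dB
∠T = (89.94° + 68.20°) − (89.54° + 84.29°) = -15.69°

40.6 dB, -15.7°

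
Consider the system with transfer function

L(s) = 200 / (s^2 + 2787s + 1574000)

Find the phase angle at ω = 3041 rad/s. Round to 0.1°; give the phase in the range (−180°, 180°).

-132.2°

Substitute s = j3041:
Numerator: 200 = 200 + j0
Denominator: (j3041)^2 + 2787(j3041) + 1574000 = -7673681 + j8475267
|N| = √(200² + 0²) ≈ 200, ∠N ≈ 0.00°
|D| = √(7673681² + 8475267²) ≈ 1.1433e+07, ∠D ≈ 132.16°
∠L = 0.00° − 132.16° = -132.16°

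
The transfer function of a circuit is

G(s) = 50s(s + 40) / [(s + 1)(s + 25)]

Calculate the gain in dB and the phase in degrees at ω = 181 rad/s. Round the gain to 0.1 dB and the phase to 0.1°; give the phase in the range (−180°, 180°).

At s = jω = j181:
zero (s+40): 40 + j181 → |·| = √(40²+181²) = √34361 ≈ 185.37, ∠ = arctan(181/40) ≈ 77.54°
zero at origin: s = j181 → |·| = 181, ∠ = 90.00°
pole (s+1): 1 + j181 → |·| = √(1²+181²) = √32762 ≈ 181, ∠ = arctan(181/1) ≈ 89.68°
pole (s+25): 25 + j181 → |·| = √(25²+181²) = √33386 ≈ 182.72, ∠ = arctan(181/25) ≈ 82.14°
|G| = 50 · 33552 / 33072 ≈ 50.726
Gain = 20 log₁₀(50.726) ≈ 34.10 dB
∠G = 167.54° − 171.82° = -4.28°

34.1 dB, -4.3°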